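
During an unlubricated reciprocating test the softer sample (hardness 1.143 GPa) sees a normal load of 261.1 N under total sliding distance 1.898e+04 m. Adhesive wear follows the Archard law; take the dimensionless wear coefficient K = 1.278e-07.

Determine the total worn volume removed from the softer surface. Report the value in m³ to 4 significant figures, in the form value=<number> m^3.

The intermediates are displayed rounded; all working math holds exact precision, and rounded once at the end, at four significant digits.
Hardness H = 1.143 GPa = 1.143e+09 Pa.
Working in SI base units: W = 261.1 N, H = 1.143e+09 Pa, K = 1.278e-07.
Archard volume V = K·W·L/H = 1.278e-07 · 261.1 · 1.898e+04 / 1.143e+09 = 5.541e-10 m³.

value=5.541e-10 m^3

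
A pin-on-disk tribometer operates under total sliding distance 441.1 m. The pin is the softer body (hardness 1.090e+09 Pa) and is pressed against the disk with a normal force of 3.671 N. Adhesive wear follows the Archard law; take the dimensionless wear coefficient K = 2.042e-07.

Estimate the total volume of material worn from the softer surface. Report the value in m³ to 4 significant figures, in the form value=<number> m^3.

value=3.034e-13 m^3

Intermediate values are shown rounded; the computation maintains exact precision, and rounded once at the end, at four significant figures.
Working in SI base units: W = 3.671 N, H = 1.090e+09 Pa, K = 2.042e-07.
Archard relation: V = K·W·L/H = 2.042e-07 · 3.671 · 441.1 / 1.090e+09 = 3.034e-13 m³.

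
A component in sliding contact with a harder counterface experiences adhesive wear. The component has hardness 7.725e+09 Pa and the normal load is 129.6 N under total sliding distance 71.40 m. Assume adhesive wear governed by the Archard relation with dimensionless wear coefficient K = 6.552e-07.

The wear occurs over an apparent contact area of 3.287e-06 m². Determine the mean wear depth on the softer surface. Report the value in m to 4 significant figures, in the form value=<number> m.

Printed values are rounded. The computation keeps exact precision, and one final rounding to four significant digits.
As SI base values: W = 129.6 N, H = 7.725e+09 Pa, K = 6.552e-07.
Volume removed: V = K·W·L/H = 6.552e-07 · 129.6 · 71.40 / 7.725e+09 = 7.848e-13 m³.
Wear depth h = V/A = 7.848e-13 / 3.287e-06 = 2.388e-07 m.

value=2.388e-07 m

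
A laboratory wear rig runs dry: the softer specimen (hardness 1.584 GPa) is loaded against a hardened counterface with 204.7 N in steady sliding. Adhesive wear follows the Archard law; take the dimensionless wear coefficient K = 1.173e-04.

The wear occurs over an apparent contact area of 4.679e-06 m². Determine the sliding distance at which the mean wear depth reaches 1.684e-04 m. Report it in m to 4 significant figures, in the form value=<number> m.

All arithmetic holds full float precision. Intermediate values are displayed rounded, and rounded once at the end to four significant digits.
Convert: Hardness H = 1.584 GPa = 1.584e+09 Pa.
In SI base units: W = 204.7 N, H = 1.584e+09 Pa, K = 1.173e-04.
Limit volume V_lim = h_lim·A = 1.684e-04 · 4.679e-06 = 7.879e-10 m³.
Life L = V_lim·H/(K·W) = 7.879e-10 · 1.584e+09 / (1.173e-04 · 204.7) = 51.98 m.

value=51.98 m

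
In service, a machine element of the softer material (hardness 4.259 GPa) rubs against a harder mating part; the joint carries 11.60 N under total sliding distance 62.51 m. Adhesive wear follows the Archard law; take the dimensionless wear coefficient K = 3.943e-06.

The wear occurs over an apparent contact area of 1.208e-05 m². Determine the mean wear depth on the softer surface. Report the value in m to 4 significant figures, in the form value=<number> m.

value=5.557e-08 m

The algebra carries full precision — the intermediates are shown rounded; one final rounding to four significant figures.
Hardness H = 4.259 GPa = 4.259e+09 Pa.
In SI base units, W = 11.60 N, H = 4.259e+09 Pa, K = 3.943e-06.
Worn volume V = K·W·L/H = 3.943e-06 · 11.60 · 62.51 / 4.259e+09 = 6.713e-13 m³.
Mean wear depth h = V/A = 6.713e-13 / 1.208e-05 = 5.557e-08 m.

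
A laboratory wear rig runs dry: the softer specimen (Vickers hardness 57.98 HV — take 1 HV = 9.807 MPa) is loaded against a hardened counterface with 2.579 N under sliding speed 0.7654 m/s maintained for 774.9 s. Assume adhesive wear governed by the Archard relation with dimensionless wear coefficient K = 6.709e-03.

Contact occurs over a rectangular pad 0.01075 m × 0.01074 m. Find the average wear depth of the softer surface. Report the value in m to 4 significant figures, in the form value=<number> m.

Intermediates are displayed rounded. The algebra holds full float precision; one last rounding to 4 significant figures.
Convert: Path length L = v·t = 0.7654 m/s × 774.9 s = 593.1 m.
Convert: Hardness H = 57.98 HV × 9.807 MPa/HV = 568.6 MPa = 5.686e+08 Pa.
Convert: Contact area A = 0.01075 m × 0.01074 m = 1.155e-04 m².
Expressed in SI base units: W = 2.579 N, H = 5.686e+08 Pa, K = 6.709e-03.
Archard relation: V = K·W·L/H = 6.709e-03 · 2.579 · 593.1 / 5.686e+08 = 1.805e-08 m³.
Depth of wear h = V/A = 1.805e-08 / 1.155e-04 = 1.563e-04 m.

value=1.563e-04 m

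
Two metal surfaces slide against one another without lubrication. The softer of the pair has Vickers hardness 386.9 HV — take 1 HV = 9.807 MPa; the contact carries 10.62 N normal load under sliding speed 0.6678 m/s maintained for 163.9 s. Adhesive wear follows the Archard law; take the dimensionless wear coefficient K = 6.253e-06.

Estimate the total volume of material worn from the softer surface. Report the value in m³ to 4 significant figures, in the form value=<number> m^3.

value=1.916e-12 m^3

All working math runs at full float precision; intermediate values are displayed rounded — rounded once at the end: 4 significant figures.
Sliding distance L = v·t = 0.6678 m/s × 163.9 s = 109.5 m.
Hardness H = 386.9 HV × 9.807 MPa/HV = 3794 MPa = 3.794e+09 Pa.
As SI base values: W = 10.62 N, H = 3.794e+09 Pa, K = 6.253e-06.
By Archard's law, V = K·W·L/H = 6.253e-06 · 10.62 · 109.5 / 3.794e+09 = 1.916e-12 m³.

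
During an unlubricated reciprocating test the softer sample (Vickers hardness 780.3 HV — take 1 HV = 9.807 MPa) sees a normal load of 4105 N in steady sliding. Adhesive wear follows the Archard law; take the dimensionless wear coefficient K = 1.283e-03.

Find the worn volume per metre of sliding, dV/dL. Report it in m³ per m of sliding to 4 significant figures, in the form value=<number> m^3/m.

value=6.882e-10 m^3/m

Every step maintains exact precision — intermediate values are displayed rounded, and one final rounding, at four significant figures.
Convert: Hardness H = 780.3 HV × 9.807 MPa/HV = 7652 MPa = 7.652e+09 Pa.
In SI base units: W = 4105 N, H = 7.652e+09 Pa, K = 1.283e-03.
Rate of wear dV/dL = K·W/H, so: 1.283e-03 · 4105 / 7.652e+09 = 6.882e-10 m³/m.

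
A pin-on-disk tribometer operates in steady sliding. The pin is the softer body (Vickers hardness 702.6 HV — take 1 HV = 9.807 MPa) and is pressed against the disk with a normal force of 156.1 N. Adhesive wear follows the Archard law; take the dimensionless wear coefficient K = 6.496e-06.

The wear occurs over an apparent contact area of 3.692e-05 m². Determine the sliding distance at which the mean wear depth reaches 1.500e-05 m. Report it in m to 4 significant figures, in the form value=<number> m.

Intermediates are displayed rounded; the computation keeps full precision, and a lone final rounding to four significant figures.
Convert: Hardness H = 702.6 HV × 9.807 MPa/HV = 6890 MPa = 6.890e+09 Pa.
In SI base units, W = 156.1 N, H = 6.890e+09 Pa, K = 6.496e-06.
Wearable volume V_lim = h_lim·A = 1.500e-05 · 3.692e-05 = 5.538e-10 m³.
Inverting, life L = V_lim·H/(K·W) = 5.538e-10 · 6.890e+09 / (6.496e-06 · 156.1) = 3763 m.

value=3763 m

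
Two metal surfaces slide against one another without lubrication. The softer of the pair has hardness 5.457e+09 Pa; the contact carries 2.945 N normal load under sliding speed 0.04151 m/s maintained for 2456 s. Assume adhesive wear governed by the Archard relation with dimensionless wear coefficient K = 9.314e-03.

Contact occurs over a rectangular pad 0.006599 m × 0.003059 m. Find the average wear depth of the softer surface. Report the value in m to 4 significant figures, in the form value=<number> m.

value=2.539e-05 m

Intermediate values are displayed rounded. All arithmetic keeps exact precision; rounded just once, at four significant figures.
Sliding distance L = v·t = 0.04151 m/s × 2456 s = 101.9 m.
Contact area A = 0.006599 m × 0.003059 m = 2.019e-05 m².
Expressed in SI base units: W = 2.945 N, H = 5.457e+09 Pa, K = 9.314e-03.
Volume removed: V = K·W·L/H = 9.314e-03 · 2.945 · 101.9 / 5.457e+09 = 5.124e-10 m³.
Depth of wear h = V/A = 5.124e-10 / 2.019e-05 = 2.539e-05 m.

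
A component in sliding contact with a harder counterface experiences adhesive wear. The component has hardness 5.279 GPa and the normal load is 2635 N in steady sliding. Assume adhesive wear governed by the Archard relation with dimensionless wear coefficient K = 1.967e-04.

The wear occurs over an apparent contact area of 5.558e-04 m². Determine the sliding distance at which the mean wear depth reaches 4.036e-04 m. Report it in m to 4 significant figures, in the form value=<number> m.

value=2285 m

Each operation maintains exact precision. Intermediates are displayed rounded; a single final rounding to 4 significant figures.
Hardness H = 5.279 GPa = 5.279e+09 Pa.
SI base units throughout: W = 2635 N, H = 5.279e+09 Pa, K = 1.967e-04.
Volume at the limit: V_lim = h_lim·A = 4.036e-04 · 5.558e-04 = 2.243e-07 m³.
Inverting, life L = V_lim·H/(K·W) = 2.243e-07 · 5.279e+09 / (1.967e-04 · 2635) = 2285 m.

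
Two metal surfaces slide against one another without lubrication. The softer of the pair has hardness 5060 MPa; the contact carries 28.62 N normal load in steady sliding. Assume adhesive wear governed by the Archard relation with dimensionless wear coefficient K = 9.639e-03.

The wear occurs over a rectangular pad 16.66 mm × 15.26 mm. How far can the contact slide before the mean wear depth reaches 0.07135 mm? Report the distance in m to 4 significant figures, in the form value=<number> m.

Quoted intermediates are rounded. All arithmetic runs at full float precision, and a single final rounding, at 4 significant figures.
Convert: Hardness H = 5060 MPa = 5.060e+09 Pa.
Convert: Pad sides 16.66 mm × 15.26 mm = 0.01666 m × 0.01526 m. Contact area A = 0.01666 m × 0.01526 m = 2.542e-04 m².
Convert: Depth limit h_lim = 0.07135 mm = 7.135e-05 m.
Expressed in SI base units: W = 28.62 N, H = 5.060e+09 Pa, K = 9.639e-03.
Permissible volume V_lim = h_lim·A = 7.135e-05 · 2.542e-04 = 1.814e-08 m³.
Thus life L = V_lim·H/(K·W) = 1.814e-08 · 5.060e+09 / (9.639e-03 · 28.62) = 332.7 m.

value=332.7 m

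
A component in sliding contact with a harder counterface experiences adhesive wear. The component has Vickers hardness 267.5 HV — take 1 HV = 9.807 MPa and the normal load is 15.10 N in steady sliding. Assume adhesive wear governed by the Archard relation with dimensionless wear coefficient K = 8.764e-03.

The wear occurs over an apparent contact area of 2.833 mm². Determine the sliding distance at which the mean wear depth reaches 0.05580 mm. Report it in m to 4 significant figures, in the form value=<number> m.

Intermediates appear rounded; all arithmetic runs at full float precision, and one final rounding to four significant digits.
Hardness H = 267.5 HV × 9.807 MPa/HV = 2623 MPa = 2.623e+09 Pa.
Contact area A = 2.833 mm² = 2.833e-06 m².
Depth limit h_lim = 0.05580 mm = 5.580e-05 m.
As SI base values: W = 15.10 N, H = 2.623e+09 Pa, K = 8.764e-03.
Permissible volume V_lim = h_lim·A = 5.580e-05 · 2.833e-06 = 1.581e-10 m³.
Thus life L = V_lim·H/(K·W) = 1.581e-10 · 2.623e+09 / (8.764e-03 · 15.10) = 3.134 m.

value=3.134 m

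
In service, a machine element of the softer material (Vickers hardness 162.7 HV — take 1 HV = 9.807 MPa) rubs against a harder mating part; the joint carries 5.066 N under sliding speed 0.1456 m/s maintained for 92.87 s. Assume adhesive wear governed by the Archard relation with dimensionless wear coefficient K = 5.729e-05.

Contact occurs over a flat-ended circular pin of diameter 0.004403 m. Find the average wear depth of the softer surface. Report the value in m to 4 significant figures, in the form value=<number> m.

All arithmetic maintains full precision. Intermediates appear rounded; rounded once at the end to four significant digits.
Distance covered L = v·t = 0.1456 m/s × 92.87 s = 13.52 m.
Hardness H = 162.7 HV × 9.807 MPa/HV = 1596 MPa = 1.596e+09 Pa.
Contact area A = π·d²/4 = π·(0.004403 m)²/4 = 1.523e-05 m².
In SI base units, W = 5.066 N, H = 1.596e+09 Pa, K = 5.729e-05.
Worn volume V = K·W·L/H = 5.729e-05 · 5.066 · 13.52 / 1.596e+09 = 2.460e-12 m³.
Mean depth h = V/A = 2.460e-12 / 1.523e-05 = 1.615e-07 m.

value=1.615e-07 m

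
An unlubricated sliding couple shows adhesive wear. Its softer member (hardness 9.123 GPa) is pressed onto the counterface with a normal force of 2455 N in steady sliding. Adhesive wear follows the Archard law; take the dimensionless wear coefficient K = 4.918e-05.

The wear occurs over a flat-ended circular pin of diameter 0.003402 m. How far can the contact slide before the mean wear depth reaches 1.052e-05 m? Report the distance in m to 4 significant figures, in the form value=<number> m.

Intermediates are printed rounded — each operation keeps full precision — rounded just once to four significant digits.
Hardness H = 9.123 GPa = 9.123e+09 Pa.
Contact area A = π·d²/4 = π·(0.003402 m)²/4 = 9.090e-06 m².
Expressed in SI base units: W = 2455 N, H = 9.123e+09 Pa, K = 4.918e-05.
At the depth limit, V_lim = h_lim·A = 1.052e-05 · 9.090e-06 = 9.563e-11 m³.
Inverting, life L = V_lim·H/(K·W) = 9.563e-11 · 9.123e+09 / (4.918e-05 · 2455) = 7.226 m.

value=7.226 m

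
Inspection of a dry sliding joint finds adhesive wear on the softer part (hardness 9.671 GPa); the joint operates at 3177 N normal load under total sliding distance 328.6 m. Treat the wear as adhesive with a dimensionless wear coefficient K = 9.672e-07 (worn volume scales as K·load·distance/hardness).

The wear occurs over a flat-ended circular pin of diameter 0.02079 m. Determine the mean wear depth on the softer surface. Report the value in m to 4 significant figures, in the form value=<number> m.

value=3.076e-07 m

Intermediate values appear rounded, and all working math runs at full float precision; a single final rounding: 4 significant figures.
Hardness H = 9.671 GPa = 9.671e+09 Pa.
Contact area A = π·d²/4 = π·(0.02079 m)²/4 = 3.395e-04 m².
In SI base units: W = 3177 N, H = 9.671e+09 Pa, K = 9.672e-07.
Archard volume V = K·W·L/H = 9.672e-07 · 3177 · 328.6 / 9.671e+09 = 1.044e-10 m³.
Average depth h = V/A = 1.044e-10 / 3.395e-04 = 3.076e-07 m.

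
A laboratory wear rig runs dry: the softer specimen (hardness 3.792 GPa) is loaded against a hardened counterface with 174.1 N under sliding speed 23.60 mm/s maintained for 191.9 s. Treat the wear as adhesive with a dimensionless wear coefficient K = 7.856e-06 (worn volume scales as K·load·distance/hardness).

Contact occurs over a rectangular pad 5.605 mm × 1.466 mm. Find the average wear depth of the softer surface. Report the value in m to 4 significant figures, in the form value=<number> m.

value=1.988e-07 m

Printed values are rounded, and all working math holds exact precision, and a lone final rounding to 4 significant figures.
Sliding speed v = 23.60 mm/s = 0.02360 m/s. The distance L = v·t = 0.02360 m/s × 191.9 s = 4.529 m.
Hardness H = 3.792 GPa = 3.792e+09 Pa.
Pad sides 5.605 mm × 1.466 mm = 0.005605 m × 0.001466 m. Contact area A = 0.005605 m × 0.001466 m = 8.217e-06 m².
Restated in SI base units: W = 174.1 N, H = 3.792e+09 Pa, K = 7.856e-06.
Archard relation: V = K·W·L/H = 7.856e-06 · 174.1 · 4.529 / 3.792e+09 = 1.633e-12 m³.
Mean wear depth h = V/A = 1.633e-12 / 8.217e-06 = 1.988e-07 m.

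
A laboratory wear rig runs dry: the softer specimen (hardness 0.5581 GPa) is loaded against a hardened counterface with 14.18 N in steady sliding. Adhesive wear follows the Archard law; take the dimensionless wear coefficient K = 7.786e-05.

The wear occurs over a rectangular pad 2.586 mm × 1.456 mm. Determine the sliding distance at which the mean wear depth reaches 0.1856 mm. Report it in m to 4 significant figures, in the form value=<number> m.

Every step holds full float precision; quoted intermediates are rounded. Rounded once at the end, at four significant digits.
Convert: Hardness H = 0.5581 GPa = 5.581e+08 Pa.
Convert: Pad sides 2.586 mm × 1.456 mm = 0.002586 m × 0.001456 m. Contact area A = 0.002586 m × 0.001456 m = 3.765e-06 m².
Convert: Depth limit h_lim = 0.1856 mm = 1.856e-04 m.
SI base units throughout: W = 14.18 N, H = 5.581e+08 Pa, K = 7.786e-05.
Volume at the limit: V_lim = h_lim·A = 1.856e-04 · 3.765e-06 = 6.988e-10 m³.
Life L = V_lim·H/(K·W) = 6.988e-10 · 5.581e+08 / (7.786e-05 · 14.18) = 353.3 m.

value=353.3 m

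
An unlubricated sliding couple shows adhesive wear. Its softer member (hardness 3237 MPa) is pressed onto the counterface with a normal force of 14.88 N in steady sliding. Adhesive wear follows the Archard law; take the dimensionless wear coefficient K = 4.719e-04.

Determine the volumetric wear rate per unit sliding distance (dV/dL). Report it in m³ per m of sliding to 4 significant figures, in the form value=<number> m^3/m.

value=2.169e-12 m^3/m

All arithmetic holds exact precision, and intermediates are shown rounded. Rounded once at the end to 4 significant digits.
Hardness H = 3237 MPa = 3.237e+09 Pa.
Expressed in SI base units: W = 14.88 N, H = 3.237e+09 Pa, K = 4.719e-04.
Rate of wear dV/dL = K·W/H, per unit distance: 4.719e-04 · 14.88 / 3.237e+09 = 2.169e-12 m³/m.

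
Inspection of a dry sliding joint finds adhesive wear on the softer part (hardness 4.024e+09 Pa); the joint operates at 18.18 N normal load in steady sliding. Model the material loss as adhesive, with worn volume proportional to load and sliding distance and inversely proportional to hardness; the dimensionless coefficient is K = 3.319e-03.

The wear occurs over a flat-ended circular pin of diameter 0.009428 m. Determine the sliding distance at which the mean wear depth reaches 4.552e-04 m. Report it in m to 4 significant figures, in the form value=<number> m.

Quoted intermediates are rounded. All working math carries full precision; a single final rounding: four significant digits.
Convert: Contact area A = π·d²/4 = π·(0.009428 m)²/4 = 6.981e-05 m².
SI base units throughout: W = 18.18 N, H = 4.024e+09 Pa, K = 3.319e-03.
Limit volume V_lim = h_lim·A = 4.552e-04 · 6.981e-05 = 3.178e-08 m³.
Sliding life L = V_lim·H/(K·W) = 3.178e-08 · 4.024e+09 / (3.319e-03 · 18.18) = 2119 m.

value=2119 m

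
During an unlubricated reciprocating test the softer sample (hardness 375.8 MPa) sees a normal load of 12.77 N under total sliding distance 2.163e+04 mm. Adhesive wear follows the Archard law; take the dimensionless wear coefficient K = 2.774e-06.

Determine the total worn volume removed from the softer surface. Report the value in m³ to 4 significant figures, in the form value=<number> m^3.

Intermediate values appear rounded — every step carries exact precision, and one last rounding, at 4 significant digits.
Convert: Sliding distance L = 2.163e+04 mm = 21.63 m.
Convert: Hardness H = 375.8 MPa = 3.758e+08 Pa.
As SI base values: W = 12.77 N, H = 3.758e+08 Pa, K = 2.774e-06.
The Archard volume V = K·W·L/H = 2.774e-06 · 12.77 · 21.63 / 3.758e+08 = 2.039e-12 m³.

value=2.039e-12 m^3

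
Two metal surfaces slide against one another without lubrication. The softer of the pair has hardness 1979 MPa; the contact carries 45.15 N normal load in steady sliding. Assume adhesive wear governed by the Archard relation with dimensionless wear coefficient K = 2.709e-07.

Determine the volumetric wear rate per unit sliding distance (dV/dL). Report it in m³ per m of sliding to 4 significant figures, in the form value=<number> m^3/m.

Quoted intermediates are rounded; each operation maintains full precision, and one last rounding to 4 significant digits.
Convert: Hardness H = 1979 MPa = 1.979e+09 Pa.
In SI base units: W = 45.15 N, H = 1.979e+09 Pa, K = 2.709e-07.
Rate of wear dV/dL = K·W/H, so: 2.709e-07 · 45.15 / 1.979e+09 = 6.180e-15 m³/m.

value=6.180e-15 m^3/m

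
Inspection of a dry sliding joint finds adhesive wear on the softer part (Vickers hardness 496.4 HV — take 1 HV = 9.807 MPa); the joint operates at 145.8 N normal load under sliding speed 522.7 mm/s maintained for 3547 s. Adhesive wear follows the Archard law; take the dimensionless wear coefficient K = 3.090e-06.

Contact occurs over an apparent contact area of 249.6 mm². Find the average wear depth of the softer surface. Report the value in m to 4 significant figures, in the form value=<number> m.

The intermediates are printed rounded. Each operation maintains full precision. Rounded once at the end, at 4 significant digits.
Sliding speed v = 522.7 mm/s = 0.5227 m/s. The distance L = v·t = 0.5227 m/s × 3547 s = 1854 m.
Hardness H = 496.4 HV × 9.807 MPa/HV = 4868 MPa = 4.868e+09 Pa.
Contact area A = 249.6 mm² = 2.496e-04 m².
Collected in SI base units: W = 145.8 N, H = 4.868e+09 Pa, K = 3.090e-06.
Wear volume V = K·W·L/H = 3.090e-06 · 145.8 · 1854 / 4.868e+09 = 1.716e-10 m³.
Mean wear depth h = V/A = 1.716e-10 / 2.496e-04 = 6.874e-07 m.

value=6.874e-07 m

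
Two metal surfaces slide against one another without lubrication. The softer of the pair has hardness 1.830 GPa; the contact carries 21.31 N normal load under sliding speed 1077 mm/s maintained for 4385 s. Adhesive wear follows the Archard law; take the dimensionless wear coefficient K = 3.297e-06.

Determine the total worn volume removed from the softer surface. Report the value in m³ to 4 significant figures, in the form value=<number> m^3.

Intermediates are displayed rounded, and every step holds exact precision — a lone final rounding, at four significant figures.
Convert: Sliding speed v = 1077 mm/s = 1.077 m/s. Path length L = v·t = 1.077 m/s × 4385 s = 4723 m.
Convert: Hardness H = 1.830 GPa = 1.830e+09 Pa.
In SI base units, W = 21.31 N, H = 1.830e+09 Pa, K = 3.297e-06.
By Archard's law, V = K·W·L/H = 3.297e-06 · 21.31 · 4723 / 1.830e+09 = 1.813e-10 m³.

value=1.813e-10 m^3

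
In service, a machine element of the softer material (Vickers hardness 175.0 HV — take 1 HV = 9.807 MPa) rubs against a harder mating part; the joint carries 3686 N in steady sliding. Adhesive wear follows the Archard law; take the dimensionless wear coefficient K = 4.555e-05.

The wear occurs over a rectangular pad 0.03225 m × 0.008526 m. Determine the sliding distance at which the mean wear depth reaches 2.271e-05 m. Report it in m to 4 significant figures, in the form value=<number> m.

value=63.83 m

The intermediates are displayed rounded; all arithmetic holds full float precision — one final rounding, at 4 significant figures.
Hardness H = 175.0 HV × 9.807 MPa/HV = 1716 MPa = 1.716e+09 Pa.
Contact area A = 0.03225 m × 0.008526 m = 2.750e-04 m².
SI base units throughout: W = 3686 N, H = 1.716e+09 Pa, K = 4.555e-05.
At the depth limit, V_lim = h_lim·A = 2.271e-05 · 2.750e-04 = 6.244e-09 m³.
Life L = V_lim·H/(K·W) = 6.244e-09 · 1.716e+09 / (4.555e-05 · 3686) = 63.83 m.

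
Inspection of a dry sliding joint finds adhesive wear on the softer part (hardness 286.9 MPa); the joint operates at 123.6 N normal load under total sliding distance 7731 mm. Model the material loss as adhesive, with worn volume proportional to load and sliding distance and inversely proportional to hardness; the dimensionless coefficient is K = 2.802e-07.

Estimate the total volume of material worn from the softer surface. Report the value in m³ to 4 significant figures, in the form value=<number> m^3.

value=9.332e-13 m^3

Intermediates are printed rounded, and each operation runs at exact precision; rounded just once to four significant digits.
Total distance L = 7731 mm = 7.731 m.
Hardness H = 286.9 MPa = 2.869e+08 Pa.
In SI base units, W = 123.6 N, H = 2.869e+08 Pa, K = 2.802e-07.
Worn volume V = K·W·L/H = 2.802e-07 · 123.6 · 7.731 / 2.869e+08 = 9.332e-13 m³.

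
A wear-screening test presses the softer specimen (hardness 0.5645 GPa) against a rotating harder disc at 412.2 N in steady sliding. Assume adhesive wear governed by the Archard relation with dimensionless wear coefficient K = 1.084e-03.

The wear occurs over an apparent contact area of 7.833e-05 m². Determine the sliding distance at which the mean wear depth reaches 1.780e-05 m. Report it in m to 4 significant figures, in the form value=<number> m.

Every step maintains full precision, and intermediate values are shown rounded — a lone final rounding, at 4 significant figures.
Hardness H = 0.5645 GPa = 5.645e+08 Pa.
Collected in SI base units: W = 412.2 N, H = 5.645e+08 Pa, K = 1.084e-03.
Wearable volume V_lim = h_lim·A = 1.780e-05 · 7.833e-05 = 1.394e-09 m³.
Inverting, life L = V_lim·H/(K·W) = 1.394e-09 · 5.645e+08 / (1.084e-03 · 412.2) = 1.761 m.

value=1.761 m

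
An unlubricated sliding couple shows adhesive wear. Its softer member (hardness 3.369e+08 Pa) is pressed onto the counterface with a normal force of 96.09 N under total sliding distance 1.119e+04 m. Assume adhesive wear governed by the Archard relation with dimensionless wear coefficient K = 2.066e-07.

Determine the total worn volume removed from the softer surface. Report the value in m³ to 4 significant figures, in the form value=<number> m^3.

Every step holds full precision. Intermediates appear rounded; rounded once at the end, at 4 significant digits.
Restated in SI base units: W = 96.09 N, H = 3.369e+08 Pa, K = 2.066e-07.
Worn volume V = K·W·L/H = 2.066e-07 · 96.09 · 1.119e+04 / 3.369e+08 = 6.594e-10 m³.

value=6.594e-10 m^3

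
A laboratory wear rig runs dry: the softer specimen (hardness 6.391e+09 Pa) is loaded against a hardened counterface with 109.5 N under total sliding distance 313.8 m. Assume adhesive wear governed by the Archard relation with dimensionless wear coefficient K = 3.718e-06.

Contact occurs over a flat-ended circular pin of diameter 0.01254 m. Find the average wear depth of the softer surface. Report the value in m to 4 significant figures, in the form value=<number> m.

value=1.619e-07 m

Intermediate values are shown rounded. All working math carries full float precision, and rounded once at the end to 4 significant figures.
Convert: Contact area A = π·d²/4 = π·(0.01254 m)²/4 = 1.235e-04 m².
SI base units throughout: W = 109.5 N, H = 6.391e+09 Pa, K = 3.718e-06.
Worn volume V = K·W·L/H = 3.718e-06 · 109.5 · 313.8 / 6.391e+09 = 1.999e-11 m³.
Mean wear depth h = V/A = 1.999e-11 / 1.235e-04 = 1.619e-07 m.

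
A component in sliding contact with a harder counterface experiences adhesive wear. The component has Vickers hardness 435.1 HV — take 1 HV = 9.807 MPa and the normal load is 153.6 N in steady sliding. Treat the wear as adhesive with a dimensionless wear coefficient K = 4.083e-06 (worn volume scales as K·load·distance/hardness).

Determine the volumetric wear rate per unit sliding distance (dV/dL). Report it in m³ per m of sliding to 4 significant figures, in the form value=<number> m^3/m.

All working math keeps exact precision; intermediate values are shown rounded; a single final rounding, at four significant figures.
Hardness H = 435.1 HV × 9.807 MPa/HV = 4267 MPa = 4.267e+09 Pa.
Collected in SI base units: W = 153.6 N, H = 4.267e+09 Pa, K = 4.083e-06.
The wear rate dV/dL = K·W/H (independent of L): 4.083e-06 · 153.6 / 4.267e+09 = 1.470e-13 m³/m.

value=1.470e-13 m^3/m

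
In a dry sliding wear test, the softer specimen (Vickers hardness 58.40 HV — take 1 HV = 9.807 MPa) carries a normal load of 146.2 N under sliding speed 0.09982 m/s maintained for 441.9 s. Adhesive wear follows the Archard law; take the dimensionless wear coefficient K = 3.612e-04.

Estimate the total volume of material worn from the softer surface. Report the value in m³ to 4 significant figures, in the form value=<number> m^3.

Intermediates are displayed rounded. The computation carries full float precision — a lone final rounding to 4 significant digits.
Convert: The distance L = v·t = 0.09982 m/s × 441.9 s = 44.11 m.
Convert: Hardness H = 58.40 HV × 9.807 MPa/HV = 572.7 MPa = 5.727e+08 Pa.
Restated in SI base units: W = 146.2 N, H = 5.727e+08 Pa, K = 3.612e-04.
Apply Archard: V = K·W·L/H = 3.612e-04 · 146.2 · 44.11 / 5.727e+08 = 4.067e-09 m³.

value=4.067e-09 m^3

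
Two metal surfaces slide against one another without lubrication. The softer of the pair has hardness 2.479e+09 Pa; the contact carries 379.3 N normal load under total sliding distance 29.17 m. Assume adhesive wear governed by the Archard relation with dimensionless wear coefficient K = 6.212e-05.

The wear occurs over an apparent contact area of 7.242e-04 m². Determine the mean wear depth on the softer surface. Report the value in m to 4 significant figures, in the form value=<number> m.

Every step carries full float precision, and intermediates appear rounded. Rounded once at the end, at 4 significant digits.
As SI base values: W = 379.3 N, H = 2.479e+09 Pa, K = 6.212e-05.
Worn volume V = K·W·L/H = 6.212e-05 · 379.3 · 29.17 / 2.479e+09 = 2.773e-10 m³.
Mean depth h = V/A = 2.773e-10 / 7.242e-04 = 3.828e-07 m.

value=3.828e-07 m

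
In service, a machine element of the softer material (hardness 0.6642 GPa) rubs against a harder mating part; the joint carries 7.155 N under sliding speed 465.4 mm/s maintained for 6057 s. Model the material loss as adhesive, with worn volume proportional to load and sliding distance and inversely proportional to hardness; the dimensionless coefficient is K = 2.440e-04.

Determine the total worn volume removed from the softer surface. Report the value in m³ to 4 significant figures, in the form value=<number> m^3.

value=7.409e-09 m^3

Quoted intermediates are rounded; the algebra carries full float precision, and one last rounding, at 4 significant digits.
Sliding speed v = 465.4 mm/s = 0.4654 m/s. The distance L = v·t = 0.4654 m/s × 6057 s = 2819 m.
Hardness H = 0.6642 GPa = 6.642e+08 Pa.
Restated in SI base units: W = 7.155 N, H = 6.642e+08 Pa, K = 2.440e-04.
The Archard volume V = K·W·L/H = 2.440e-04 · 7.155 · 2819 / 6.642e+08 = 7.409e-09 m³.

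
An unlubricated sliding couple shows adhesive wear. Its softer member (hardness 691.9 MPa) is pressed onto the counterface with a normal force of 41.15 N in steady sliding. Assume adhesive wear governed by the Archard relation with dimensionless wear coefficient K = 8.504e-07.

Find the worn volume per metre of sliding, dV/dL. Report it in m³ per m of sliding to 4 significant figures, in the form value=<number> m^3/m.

Intermediate values are printed rounded — the computation maintains exact precision. Rounded once at the end to 4 significant digits.
Convert: Hardness H = 691.9 MPa = 6.919e+08 Pa.
In SI base units: W = 41.15 N, H = 6.919e+08 Pa, K = 8.504e-07.
The wear rate dV/dL = K·W/H — distance-free: 8.504e-07 · 41.15 / 6.919e+08 = 5.058e-14 m³/m.

value=5.058e-14 m^3/m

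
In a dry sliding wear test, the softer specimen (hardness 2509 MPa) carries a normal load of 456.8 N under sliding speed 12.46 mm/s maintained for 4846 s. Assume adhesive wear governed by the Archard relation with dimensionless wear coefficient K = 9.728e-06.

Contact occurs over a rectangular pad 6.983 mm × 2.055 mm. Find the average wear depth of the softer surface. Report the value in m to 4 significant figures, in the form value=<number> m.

All arithmetic maintains full float precision; the intermediates are printed rounded; rounded once at the end, at four significant figures.
Sliding speed v = 12.46 mm/s = 0.01246 m/s. Distance covered L = v·t = 0.01246 m/s × 4846 s = 60.38 m.
Hardness H = 2509 MPa = 2.509e+09 Pa.
Pad sides 6.983 mm × 2.055 mm = 0.006983 m × 0.002055 m. Contact area A = 0.006983 m × 0.002055 m = 1.435e-05 m².
As SI base values: W = 456.8 N, H = 2.509e+09 Pa, K = 9.728e-06.
Archard volume V = K·W·L/H = 9.728e-06 · 456.8 · 60.38 / 2.509e+09 = 1.069e-10 m³.
Average depth h = V/A = 1.069e-10 / 1.435e-05 = 7.452e-06 m.

value=7.452e-06 m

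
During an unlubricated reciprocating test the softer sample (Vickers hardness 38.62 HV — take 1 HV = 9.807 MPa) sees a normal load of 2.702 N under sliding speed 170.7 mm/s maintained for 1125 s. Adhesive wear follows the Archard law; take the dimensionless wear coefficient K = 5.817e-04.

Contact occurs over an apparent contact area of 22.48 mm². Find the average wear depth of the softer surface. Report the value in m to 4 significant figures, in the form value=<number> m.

value=3.545e-05 m

The intermediates are printed rounded, and the algebra carries full float precision. Rounded just once to 4 significant digits.
Convert: Sliding speed v = 170.7 mm/s = 0.1707 m/s. The distance L = v·t = 0.1707 m/s × 1125 s = 192.0 m.
Convert: Hardness H = 38.62 HV × 9.807 MPa/HV = 378.7 MPa = 3.787e+08 Pa.
Convert: Contact area A = 22.48 mm² = 2.248e-05 m².
SI base units throughout: W = 2.702 N, H = 3.787e+08 Pa, K = 5.817e-04.
Volume removed: V = K·W·L/H = 5.817e-04 · 2.702 · 192.0 / 3.787e+08 = 7.969e-10 m³.
Depth h = V/A = 7.969e-10 / 2.248e-05 = 3.545e-05 m.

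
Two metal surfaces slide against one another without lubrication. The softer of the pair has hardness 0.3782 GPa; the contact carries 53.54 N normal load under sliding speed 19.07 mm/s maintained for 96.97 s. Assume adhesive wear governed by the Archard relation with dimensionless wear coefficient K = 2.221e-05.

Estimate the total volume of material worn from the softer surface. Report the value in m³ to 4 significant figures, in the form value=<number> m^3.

Each operation maintains full precision. Shown intermediates are rounded. Rounded once at the end to four significant figures.
Convert: Sliding speed v = 19.07 mm/s = 0.01907 m/s. Distance covered L = v·t = 0.01907 m/s × 96.97 s = 1.849 m.
Convert: Hardness H = 0.3782 GPa = 3.782e+08 Pa.
Restated in SI base units: W = 53.54 N, H = 3.782e+08 Pa, K = 2.221e-05.
Archard relation: V = K·W·L/H = 2.221e-05 · 53.54 · 1.849 / 3.782e+08 = 5.814e-12 m³.

value=5.814e-12 m^3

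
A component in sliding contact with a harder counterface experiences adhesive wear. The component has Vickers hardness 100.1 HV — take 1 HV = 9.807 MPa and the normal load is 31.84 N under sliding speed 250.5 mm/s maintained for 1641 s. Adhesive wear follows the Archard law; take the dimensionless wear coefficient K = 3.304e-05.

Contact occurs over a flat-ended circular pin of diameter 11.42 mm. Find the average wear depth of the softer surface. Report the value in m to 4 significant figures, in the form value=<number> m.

All working math carries full float precision; the intermediates are displayed rounded. Rounded once at the end to four significant digits.
Sliding speed v = 250.5 mm/s = 0.2505 m/s. The distance L = v·t = 0.2505 m/s × 1641 s = 411.1 m.
Hardness H = 100.1 HV × 9.807 MPa/HV = 981.7 MPa = 9.817e+08 Pa.
Pin diameter d = 11.42 mm = 0.01142 m. Contact area A = π·d²/4 = π·(0.01142 m)²/4 = 1.024e-04 m².
Working in SI base units: W = 31.84 N, H = 9.817e+08 Pa, K = 3.304e-05.
Archard relation: V = K·W·L/H = 3.304e-05 · 31.84 · 411.1 / 9.817e+08 = 4.405e-10 m³.
Average depth h = V/A = 4.405e-10 / 1.024e-04 = 4.301e-06 m.

value=4.301e-06 m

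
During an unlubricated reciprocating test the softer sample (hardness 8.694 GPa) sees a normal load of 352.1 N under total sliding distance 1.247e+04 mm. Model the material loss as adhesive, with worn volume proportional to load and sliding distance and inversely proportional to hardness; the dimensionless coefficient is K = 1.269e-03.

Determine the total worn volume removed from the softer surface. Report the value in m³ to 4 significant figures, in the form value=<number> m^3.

value=6.409e-10 m^3

Intermediates are shown rounded — all working math maintains full float precision; rounded just once, at 4 significant digits.
The distance L = 1.247e+04 mm = 12.47 m.
Hardness H = 8.694 GPa = 8.694e+09 Pa.
SI base units throughout: W = 352.1 N, H = 8.694e+09 Pa, K = 1.269e-03.
Archard volume V = K·W·L/H = 1.269e-03 · 352.1 · 12.47 / 8.694e+09 = 6.409e-10 m³.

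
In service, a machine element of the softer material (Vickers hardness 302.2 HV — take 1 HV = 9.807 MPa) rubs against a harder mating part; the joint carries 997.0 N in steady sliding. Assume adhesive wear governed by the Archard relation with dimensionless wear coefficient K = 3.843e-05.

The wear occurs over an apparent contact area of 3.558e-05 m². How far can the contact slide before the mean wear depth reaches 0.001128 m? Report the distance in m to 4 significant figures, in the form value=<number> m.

value=3104 m

Intermediates are printed rounded; every step runs at exact precision — a single final rounding: 4 significant figures.
Hardness H = 302.2 HV × 9.807 MPa/HV = 2964 MPa = 2.964e+09 Pa.
In SI base units: W = 997.0 N, H = 2.964e+09 Pa, K = 3.843e-05.
At the depth limit, V_lim = h_lim·A = 0.001128 · 3.558e-05 = 4.013e-08 m³.
Sliding life L = V_lim·H/(K·W) = 4.013e-08 · 2.964e+09 / (3.843e-05 · 997.0) = 3104 m.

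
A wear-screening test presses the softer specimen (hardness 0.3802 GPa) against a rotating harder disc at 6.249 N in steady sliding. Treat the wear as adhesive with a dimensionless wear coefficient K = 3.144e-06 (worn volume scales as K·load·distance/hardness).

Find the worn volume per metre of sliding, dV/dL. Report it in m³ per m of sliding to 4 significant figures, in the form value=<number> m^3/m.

value=5.168e-14 m^3/m

Intermediates are displayed rounded. The computation keeps exact precision; rounded just once, at 4 significant digits.
Hardness H = 0.3802 GPa = 3.802e+08 Pa.
Collected in SI base units: W = 6.249 N, H = 3.802e+08 Pa, K = 3.144e-06.
Wear rate dV/dL = K·W/H (no L dependence): 3.144e-06 · 6.249 / 3.802e+08 = 5.168e-14 m³/m.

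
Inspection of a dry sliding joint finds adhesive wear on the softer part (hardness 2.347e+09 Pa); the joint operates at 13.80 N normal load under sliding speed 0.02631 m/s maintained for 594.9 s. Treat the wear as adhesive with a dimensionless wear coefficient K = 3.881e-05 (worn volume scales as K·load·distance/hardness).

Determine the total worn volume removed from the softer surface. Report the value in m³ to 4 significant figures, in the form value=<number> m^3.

value=3.572e-12 m^3

Intermediates are shown rounded — each operation maintains full precision, and one last rounding: four significant digits.
Path length L = v·t = 0.02631 m/s × 594.9 s = 15.65 m.
Working in SI base units: W = 13.80 N, H = 2.347e+09 Pa, K = 3.881e-05.
Archard volume V = K·W·L/H = 3.881e-05 · 13.80 · 15.65 / 2.347e+09 = 3.572e-12 m³.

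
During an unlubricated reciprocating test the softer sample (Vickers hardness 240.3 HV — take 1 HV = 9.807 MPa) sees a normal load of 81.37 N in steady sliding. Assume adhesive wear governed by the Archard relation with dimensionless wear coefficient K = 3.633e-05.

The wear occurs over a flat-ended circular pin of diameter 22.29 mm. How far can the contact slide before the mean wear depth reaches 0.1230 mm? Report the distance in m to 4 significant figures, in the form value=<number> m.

The intermediates are printed rounded. Each operation holds full float precision; one final rounding: 4 significant digits.
Hardness H = 240.3 HV × 9.807 MPa/HV = 2357 MPa = 2.357e+09 Pa.
Pin diameter d = 22.29 mm = 0.02229 m. Contact area A = π·d²/4 = π·(0.02229 m)²/4 = 3.902e-04 m².
Depth limit h_lim = 0.1230 mm = 1.230e-04 m.
Restated in SI base units: W = 81.37 N, H = 2.357e+09 Pa, K = 3.633e-05.
Wearable volume V_lim = h_lim·A = 1.230e-04 · 3.902e-04 = 4.800e-08 m³.
So the life L = V_lim·H/(K·W) = 4.800e-08 · 2.357e+09 / (3.633e-05 · 81.37) = 3.826e+04 m.

value=3.826e+04 m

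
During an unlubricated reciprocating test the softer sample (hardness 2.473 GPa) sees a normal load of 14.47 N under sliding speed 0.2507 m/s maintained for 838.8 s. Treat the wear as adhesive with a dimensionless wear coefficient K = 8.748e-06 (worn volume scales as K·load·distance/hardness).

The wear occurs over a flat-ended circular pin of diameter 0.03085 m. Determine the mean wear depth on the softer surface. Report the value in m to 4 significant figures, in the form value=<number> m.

value=1.440e-08 m

The intermediates are displayed rounded, and every step runs at full precision — a single final rounding: 4 significant digits.
Path length L = v·t = 0.2507 m/s × 838.8 s = 210.3 m.
Hardness H = 2.473 GPa = 2.473e+09 Pa.
Contact area A = π·d²/4 = π·(0.03085 m)²/4 = 7.475e-04 m².
Expressed in SI base units: W = 14.47 N, H = 2.473e+09 Pa, K = 8.748e-06.
By Archard's law, V = K·W·L/H = 8.748e-06 · 14.47 · 210.3 / 2.473e+09 = 1.076e-11 m³.
Wear depth h = V/A = 1.076e-11 / 7.475e-04 = 1.440e-08 m.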